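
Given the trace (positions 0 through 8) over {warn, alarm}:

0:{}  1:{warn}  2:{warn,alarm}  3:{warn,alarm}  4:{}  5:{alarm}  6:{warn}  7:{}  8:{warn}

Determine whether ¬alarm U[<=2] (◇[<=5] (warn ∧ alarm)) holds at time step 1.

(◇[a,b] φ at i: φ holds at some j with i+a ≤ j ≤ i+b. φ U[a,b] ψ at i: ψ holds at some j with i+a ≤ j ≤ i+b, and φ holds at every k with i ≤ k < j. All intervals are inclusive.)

Holds

Need some j in [1,3] with ◇[<=5] (warn ∧ alarm), and ¬alarm at every k in [1,j-1].
  j=1: ◇[<=5] (warn ∧ alarm) holds; no prefix to check → satisfied.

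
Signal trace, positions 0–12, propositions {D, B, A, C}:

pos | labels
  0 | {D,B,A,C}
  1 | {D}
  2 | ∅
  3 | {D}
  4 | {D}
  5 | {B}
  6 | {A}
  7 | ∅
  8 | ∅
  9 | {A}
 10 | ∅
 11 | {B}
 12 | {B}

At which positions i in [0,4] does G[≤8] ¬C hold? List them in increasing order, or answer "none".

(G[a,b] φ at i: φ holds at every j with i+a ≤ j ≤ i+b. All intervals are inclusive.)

Evaluate at each i in [0,4]:
  i=0: ✗ (fails at j=0)
  i=1: ✓ (all of [1,9])
  i=2: ✓ (all of [2,10])
  i=3: ✓ (all of [3,11])
  i=4: ✓ (all of [4,12])

1, 2, 3, 4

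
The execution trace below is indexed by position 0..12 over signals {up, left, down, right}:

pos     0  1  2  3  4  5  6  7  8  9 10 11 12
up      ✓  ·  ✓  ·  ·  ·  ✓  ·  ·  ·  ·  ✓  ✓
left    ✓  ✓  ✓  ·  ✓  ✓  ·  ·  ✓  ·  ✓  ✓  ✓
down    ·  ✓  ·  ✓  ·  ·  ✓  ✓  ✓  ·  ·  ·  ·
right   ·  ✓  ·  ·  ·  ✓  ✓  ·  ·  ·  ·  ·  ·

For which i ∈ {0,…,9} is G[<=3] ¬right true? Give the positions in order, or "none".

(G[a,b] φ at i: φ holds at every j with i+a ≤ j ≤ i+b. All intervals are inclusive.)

7, 8, 9

Evaluate at each i in [0,9]:
  i=0: ✗ (fails at j=1)
  i=1: ✗ (fails at j=1)
  i=2: ✗ (fails at j=5)
  i=3: ✗ (fails at j=5)
  i=4: ✗ (fails at j=5)
  i=5: ✗ (fails at j=5)
  i=6: ✗ (fails at j=6)
  i=7: ✓ (all of [7,10])
  i=8: ✓ (all of [8,11])
  i=9: ✓ (all of [9,12])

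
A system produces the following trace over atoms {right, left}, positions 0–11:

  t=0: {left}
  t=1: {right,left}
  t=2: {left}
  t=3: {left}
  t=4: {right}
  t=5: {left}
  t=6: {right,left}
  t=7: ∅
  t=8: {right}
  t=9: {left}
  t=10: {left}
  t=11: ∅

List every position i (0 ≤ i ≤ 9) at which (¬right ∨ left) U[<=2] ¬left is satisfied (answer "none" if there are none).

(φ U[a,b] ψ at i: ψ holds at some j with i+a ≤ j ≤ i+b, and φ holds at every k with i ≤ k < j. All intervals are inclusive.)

Evaluate at each i in [0,9]:
  i=0: ✗ (no rhs in [0,2])
  i=1: ✗ (no rhs in [1,3])
  i=2: ✓ (rhs at j=4; lhs holds on [2,3])
  i=3: ✓ (rhs at j=4; lhs holds on [3,3])
  i=4: ✓ (rhs at j=4)
  i=5: ✓ (rhs at j=7; lhs holds on [5,6])
  i=6: ✓ (rhs at j=7; lhs holds on [6,6])
  i=7: ✓ (rhs at j=7)
  i=8: ✓ (rhs at j=8)
  i=9: ✓ (rhs at j=11; lhs holds on [9,10])

2, 3, 4, 5, 6, 7, 8, 9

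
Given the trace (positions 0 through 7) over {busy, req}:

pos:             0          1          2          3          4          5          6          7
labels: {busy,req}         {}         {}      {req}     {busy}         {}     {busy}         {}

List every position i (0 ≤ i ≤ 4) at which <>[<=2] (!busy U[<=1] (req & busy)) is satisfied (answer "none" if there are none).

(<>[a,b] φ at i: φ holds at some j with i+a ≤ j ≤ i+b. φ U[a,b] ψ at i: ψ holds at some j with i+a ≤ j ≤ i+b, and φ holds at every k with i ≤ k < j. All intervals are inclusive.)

Evaluate at each i in [0,4]:
  i=0: ✓ (witness j=0)
  i=1: ✗ (none in [1,3])
  i=2: ✗ (none in [2,4])
  i=3: ✗ (none in [3,5])
  i=4: ✗ (none in [4,6])

0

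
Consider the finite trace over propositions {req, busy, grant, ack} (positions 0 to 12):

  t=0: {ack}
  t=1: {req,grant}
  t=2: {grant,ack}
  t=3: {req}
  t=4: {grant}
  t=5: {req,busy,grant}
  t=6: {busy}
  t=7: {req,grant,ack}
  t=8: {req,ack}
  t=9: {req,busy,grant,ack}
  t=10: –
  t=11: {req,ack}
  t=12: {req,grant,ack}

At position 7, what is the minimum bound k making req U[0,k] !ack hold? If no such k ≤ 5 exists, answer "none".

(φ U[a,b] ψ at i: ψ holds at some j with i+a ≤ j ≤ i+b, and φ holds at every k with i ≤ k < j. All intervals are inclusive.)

3

Need earliest j ≥ 7 with !ack, and req at every k in [7,j-1].
  j=7: rhs fails.
  j=8: rhs fails.
  j=9: rhs fails.
  j=10: rhs holds; lhs holds on [7,9]. k = 3.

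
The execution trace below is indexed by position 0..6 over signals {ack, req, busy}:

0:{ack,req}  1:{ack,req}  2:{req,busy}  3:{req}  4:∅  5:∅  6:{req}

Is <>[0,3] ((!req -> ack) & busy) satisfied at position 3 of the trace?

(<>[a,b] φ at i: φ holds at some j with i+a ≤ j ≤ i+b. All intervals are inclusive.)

Check ((!req -> ack) & busy) at each j in [3,6]:
  j=3: false
  j=4: false
  j=5: false
  j=6: false
No position in the window satisfies it → formula fails.

No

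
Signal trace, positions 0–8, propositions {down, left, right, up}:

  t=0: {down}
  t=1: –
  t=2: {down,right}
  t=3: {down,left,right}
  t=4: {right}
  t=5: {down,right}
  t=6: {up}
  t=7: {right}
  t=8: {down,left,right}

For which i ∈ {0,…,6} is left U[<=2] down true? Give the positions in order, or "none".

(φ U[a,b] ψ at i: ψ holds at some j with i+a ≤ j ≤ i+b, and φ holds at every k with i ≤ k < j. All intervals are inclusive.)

0, 2, 3, 5

Evaluate at each i in [0,6]:
  i=0: ✓ (rhs at j=0)
  i=1: ✗ (lhs fails at k=1 before rhs at j=2)
  i=2: ✓ (rhs at j=2)
  i=3: ✓ (rhs at j=3)
  i=4: ✗ (lhs fails at k=4 before rhs at j=5)
  i=5: ✓ (rhs at j=5)
  i=6: ✗ (lhs fails at k=6 before rhs at j=8)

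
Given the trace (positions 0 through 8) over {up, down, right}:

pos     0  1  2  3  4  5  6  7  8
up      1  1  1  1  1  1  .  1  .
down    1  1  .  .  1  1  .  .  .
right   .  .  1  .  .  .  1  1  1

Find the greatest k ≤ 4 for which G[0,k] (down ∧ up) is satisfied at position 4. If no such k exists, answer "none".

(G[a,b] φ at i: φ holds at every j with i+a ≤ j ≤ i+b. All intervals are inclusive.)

(down ∧ up) must hold from j=4 onward; find where it first fails.
  j=4: holds
  j=5: holds
  j=6: fails
Holds on [4,5], so largest k = 1.

1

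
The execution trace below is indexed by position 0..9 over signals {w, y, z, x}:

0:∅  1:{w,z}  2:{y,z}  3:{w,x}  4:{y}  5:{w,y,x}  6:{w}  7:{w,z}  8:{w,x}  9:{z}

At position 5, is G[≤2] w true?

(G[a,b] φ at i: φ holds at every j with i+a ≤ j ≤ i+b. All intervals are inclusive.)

Check w at every j in [5,7]:
  j=5: true
  j=6: true
  j=7: true
All positions satisfy it → formula holds.

Yes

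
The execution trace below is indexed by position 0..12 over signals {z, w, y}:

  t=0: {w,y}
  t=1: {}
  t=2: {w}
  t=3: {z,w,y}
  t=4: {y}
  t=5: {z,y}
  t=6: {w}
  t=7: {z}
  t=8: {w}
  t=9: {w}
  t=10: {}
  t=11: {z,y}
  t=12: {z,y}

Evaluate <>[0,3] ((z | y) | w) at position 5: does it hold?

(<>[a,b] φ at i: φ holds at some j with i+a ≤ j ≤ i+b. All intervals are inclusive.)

Check ((z | y) | w) at each j in [5,8]:
  j=5: true
  j=6: true
  j=7: true
  j=8: true
Found at j=5 → formula holds.

Yes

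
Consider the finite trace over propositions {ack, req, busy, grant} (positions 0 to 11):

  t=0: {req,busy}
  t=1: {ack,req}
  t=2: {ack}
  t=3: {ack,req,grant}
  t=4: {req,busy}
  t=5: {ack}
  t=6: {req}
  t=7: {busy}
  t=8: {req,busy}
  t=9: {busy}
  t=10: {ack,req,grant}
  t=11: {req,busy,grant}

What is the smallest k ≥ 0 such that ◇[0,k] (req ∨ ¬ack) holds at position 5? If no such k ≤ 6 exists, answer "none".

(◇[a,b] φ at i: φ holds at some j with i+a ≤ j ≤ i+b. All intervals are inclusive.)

1

Scan j = 5,6,… for (req ∨ ¬ack):
  j=5: fails
  j=6: holds
First hit at j=6, so smallest k = 6-5 = 1.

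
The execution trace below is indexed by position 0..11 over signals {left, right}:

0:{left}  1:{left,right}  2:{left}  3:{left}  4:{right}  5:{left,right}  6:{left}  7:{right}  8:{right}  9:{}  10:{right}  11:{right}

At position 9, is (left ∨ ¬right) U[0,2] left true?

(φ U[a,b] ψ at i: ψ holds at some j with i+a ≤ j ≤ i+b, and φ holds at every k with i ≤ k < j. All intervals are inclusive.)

Does not hold

Need some j in [9,11] with left, and (left ∨ ¬right) at every k in [9,j-1].
  j=9: left false.
  j=10: left false.
  j=11: left false.
No j in the window works → until fails.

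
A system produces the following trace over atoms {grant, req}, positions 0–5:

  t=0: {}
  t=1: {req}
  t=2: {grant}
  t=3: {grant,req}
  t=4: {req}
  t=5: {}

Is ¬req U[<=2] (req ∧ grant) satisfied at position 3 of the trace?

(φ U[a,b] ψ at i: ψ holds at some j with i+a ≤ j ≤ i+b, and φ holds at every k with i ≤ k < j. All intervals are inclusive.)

True

Need some j in [3,5] with (req ∧ grant), and ¬req at every k in [3,j-1].
  j=3: (req ∧ grant) holds; no prefix to check → satisfied.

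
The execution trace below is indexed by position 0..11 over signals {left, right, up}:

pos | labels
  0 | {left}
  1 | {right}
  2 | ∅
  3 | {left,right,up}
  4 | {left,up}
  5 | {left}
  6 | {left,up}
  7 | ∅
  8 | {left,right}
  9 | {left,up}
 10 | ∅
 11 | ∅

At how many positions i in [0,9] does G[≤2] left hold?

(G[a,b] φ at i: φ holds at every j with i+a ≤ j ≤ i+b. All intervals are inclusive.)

2

Evaluate at each i in [0,9]:
  i=0: ✗ (fails at j=1)
  i=1: ✗ (fails at j=1)
  i=2: ✗ (fails at j=2)
  i=3: ✓ (all of [3,5])
  i=4: ✓ (all of [4,6])
  i=5: ✗ (fails at j=7)
  i=6: ✗ (fails at j=7)
  i=7: ✗ (fails at j=7)
  i=8: ✗ (fails at j=10)
  i=9: ✗ (fails at j=10)
Positions where it holds: {3, 4} → 2.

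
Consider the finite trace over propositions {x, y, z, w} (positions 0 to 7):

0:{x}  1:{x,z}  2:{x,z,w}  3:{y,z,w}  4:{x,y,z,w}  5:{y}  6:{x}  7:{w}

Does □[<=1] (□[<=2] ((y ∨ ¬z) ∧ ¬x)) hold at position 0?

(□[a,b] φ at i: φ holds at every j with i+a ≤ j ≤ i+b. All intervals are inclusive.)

Does not hold

Check □[<=2] ((y ∨ ¬z) ∧ ¬x) at every j in [0,1]:
  j=0: fails at 0
  j=1: fails at 1
Fails at j=0 → formula fails.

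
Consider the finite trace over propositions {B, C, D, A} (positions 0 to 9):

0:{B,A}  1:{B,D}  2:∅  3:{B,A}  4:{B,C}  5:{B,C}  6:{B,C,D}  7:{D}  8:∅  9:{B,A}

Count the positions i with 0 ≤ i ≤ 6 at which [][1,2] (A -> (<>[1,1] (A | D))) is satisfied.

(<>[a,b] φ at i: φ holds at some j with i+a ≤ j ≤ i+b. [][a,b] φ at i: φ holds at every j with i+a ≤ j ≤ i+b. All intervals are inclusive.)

Evaluate at each i in [0,6]:
  i=0: ✓ (all of [1,2])
  i=1: ✗ (fails at j=3)
  i=2: ✗ (fails at j=3)
  i=3: ✓ (all of [4,5])
  i=4: ✓ (all of [5,6])
  i=5: ✓ (all of [6,7])
  i=6: ✓ (all of [7,8])
Positions where it holds: {0, 3, 4, 5, 6} → 5.

5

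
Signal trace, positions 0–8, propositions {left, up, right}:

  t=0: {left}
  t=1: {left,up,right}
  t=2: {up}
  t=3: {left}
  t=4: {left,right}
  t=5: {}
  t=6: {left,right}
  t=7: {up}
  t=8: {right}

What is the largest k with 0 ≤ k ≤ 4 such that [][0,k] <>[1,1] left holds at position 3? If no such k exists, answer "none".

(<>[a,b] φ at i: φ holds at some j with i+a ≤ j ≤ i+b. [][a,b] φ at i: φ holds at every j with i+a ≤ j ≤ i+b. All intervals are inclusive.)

0

<>[1,1] left must hold from j=3 onward; find where it first fails.
  j=3: holds
  j=4: fails
Holds on [3,3], so largest k = 0.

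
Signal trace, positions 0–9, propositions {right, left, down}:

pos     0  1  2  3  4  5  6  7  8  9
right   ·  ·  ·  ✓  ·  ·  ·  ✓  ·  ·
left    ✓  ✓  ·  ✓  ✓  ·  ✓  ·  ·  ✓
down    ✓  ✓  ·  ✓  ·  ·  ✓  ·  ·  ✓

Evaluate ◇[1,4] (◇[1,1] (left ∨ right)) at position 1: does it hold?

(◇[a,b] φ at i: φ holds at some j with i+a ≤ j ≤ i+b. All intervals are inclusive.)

Check ◇[1,1] (left ∨ right) at each j in [2,5]:
  j=2: holds (witness at 3)
  j=3: holds (witness at 4)
  j=4: fails (none in [5,5])
  j=5: holds (witness at 6)
Found at j=2 → formula holds.

Yes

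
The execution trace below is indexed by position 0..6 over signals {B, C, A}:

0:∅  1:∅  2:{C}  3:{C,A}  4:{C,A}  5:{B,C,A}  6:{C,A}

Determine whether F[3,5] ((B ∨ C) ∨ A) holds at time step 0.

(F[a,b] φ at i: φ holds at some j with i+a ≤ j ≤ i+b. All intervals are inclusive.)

Check ((B ∨ C) ∨ A) at each j in [3,5]:
  j=3: true
  j=4: true
  j=5: true
Found at j=3 → formula holds.

Holds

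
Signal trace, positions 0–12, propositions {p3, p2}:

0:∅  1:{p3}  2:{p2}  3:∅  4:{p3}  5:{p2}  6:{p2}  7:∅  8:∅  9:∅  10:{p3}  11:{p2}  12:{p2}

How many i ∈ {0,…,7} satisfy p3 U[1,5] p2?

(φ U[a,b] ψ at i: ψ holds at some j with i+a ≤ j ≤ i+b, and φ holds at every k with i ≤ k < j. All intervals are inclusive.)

2

Evaluate at each i in [0,7]:
  i=0: ✗ (lhs fails at k=0 before rhs at j=2)
  i=1: ✓ (rhs at j=2; lhs holds on [1,1])
  i=2: ✗ (lhs fails at k=2 before rhs at j=5)
  i=3: ✗ (lhs fails at k=3 before rhs at j=5)
  i=4: ✓ (rhs at j=5; lhs holds on [4,4])
  i=5: ✗ (lhs fails at k=5 before rhs at j=6)
  i=6: ✗ (lhs fails at k=6 before rhs at j=11)
  i=7: ✗ (lhs fails at k=7 before rhs at j=11)
Positions where it holds: {1, 4} → 2.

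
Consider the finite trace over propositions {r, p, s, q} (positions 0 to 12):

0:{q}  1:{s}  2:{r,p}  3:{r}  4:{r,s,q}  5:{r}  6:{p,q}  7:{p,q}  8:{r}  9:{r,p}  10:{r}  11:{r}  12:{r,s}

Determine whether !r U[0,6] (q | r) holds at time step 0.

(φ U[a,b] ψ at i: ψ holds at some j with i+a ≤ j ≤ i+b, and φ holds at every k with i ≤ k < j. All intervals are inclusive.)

Need some j in [0,6] with (q | r), and !r at every k in [0,j-1].
  j=0: (q | r) holds; no prefix to check → satisfied.

Holds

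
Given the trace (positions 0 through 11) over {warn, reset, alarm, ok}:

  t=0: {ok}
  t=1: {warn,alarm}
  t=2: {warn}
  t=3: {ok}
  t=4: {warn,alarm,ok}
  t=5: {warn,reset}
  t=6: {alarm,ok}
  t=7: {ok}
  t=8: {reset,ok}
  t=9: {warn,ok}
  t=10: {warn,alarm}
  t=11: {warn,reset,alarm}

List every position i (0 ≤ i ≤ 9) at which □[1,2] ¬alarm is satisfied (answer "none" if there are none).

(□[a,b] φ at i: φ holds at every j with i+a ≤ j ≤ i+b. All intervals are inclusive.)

Evaluate at each i in [0,9]:
  i=0: ✗ (fails at j=1)
  i=1: ✓ (all of [2,3])
  i=2: ✗ (fails at j=4)
  i=3: ✗ (fails at j=4)
  i=4: ✗ (fails at j=6)
  i=5: ✗ (fails at j=6)
  i=6: ✓ (all of [7,8])
  i=7: ✓ (all of [8,9])
  i=8: ✗ (fails at j=10)
  i=9: ✗ (fails at j=10)

1, 6, 7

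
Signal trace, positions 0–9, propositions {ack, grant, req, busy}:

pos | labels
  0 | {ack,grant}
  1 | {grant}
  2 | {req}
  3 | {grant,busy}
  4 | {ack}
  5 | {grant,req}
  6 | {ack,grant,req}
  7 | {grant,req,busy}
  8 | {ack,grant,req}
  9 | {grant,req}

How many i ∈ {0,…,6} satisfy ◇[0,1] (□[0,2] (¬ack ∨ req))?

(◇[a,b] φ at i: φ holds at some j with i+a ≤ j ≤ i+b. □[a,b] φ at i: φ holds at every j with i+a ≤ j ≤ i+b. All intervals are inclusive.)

Evaluate at each i in [0,6]:
  i=0: ✓ (witness j=1)
  i=1: ✓ (witness j=1)
  i=2: ✗ (none in [2,3])
  i=3: ✗ (none in [3,4])
  i=4: ✓ (witness j=5)
  i=5: ✓ (witness j=5)
  i=6: ✓ (witness j=6)
Positions where it holds: {0, 1, 4, 5, 6} → 5.

5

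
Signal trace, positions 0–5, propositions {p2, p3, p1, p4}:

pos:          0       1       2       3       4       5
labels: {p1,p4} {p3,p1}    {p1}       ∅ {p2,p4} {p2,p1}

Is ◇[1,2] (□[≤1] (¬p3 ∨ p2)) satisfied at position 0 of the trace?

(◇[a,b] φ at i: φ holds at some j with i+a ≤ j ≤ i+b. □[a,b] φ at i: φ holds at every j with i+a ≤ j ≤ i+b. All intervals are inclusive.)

True

Check □[≤1] (¬p3 ∨ p2) at each j in [1,2]:
  j=1: fails at 1
  j=2: holds on [2,3]
Found at j=2 → formula holds.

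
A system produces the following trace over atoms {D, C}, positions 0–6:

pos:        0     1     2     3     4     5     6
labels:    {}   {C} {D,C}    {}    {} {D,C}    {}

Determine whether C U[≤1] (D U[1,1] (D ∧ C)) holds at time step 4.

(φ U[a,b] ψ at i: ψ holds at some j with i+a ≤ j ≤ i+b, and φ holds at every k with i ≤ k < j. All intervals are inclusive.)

No

Need some j in [4,5] with (D U[1,1] (D ∧ C)), and C at every k in [4,j-1].
  j=4: (D U[1,1] (D ∧ C)) — fails.
  j=5: (D U[1,1] (D ∧ C)) — fails.
No j in the window works → until fails.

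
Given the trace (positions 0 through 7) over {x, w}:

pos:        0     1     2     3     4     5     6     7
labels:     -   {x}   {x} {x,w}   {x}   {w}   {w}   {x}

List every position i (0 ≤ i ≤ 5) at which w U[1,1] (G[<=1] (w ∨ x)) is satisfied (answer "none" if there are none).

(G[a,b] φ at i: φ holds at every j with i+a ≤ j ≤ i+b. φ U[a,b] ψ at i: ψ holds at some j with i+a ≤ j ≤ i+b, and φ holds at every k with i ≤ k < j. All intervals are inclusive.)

Evaluate at each i in [0,5]:
  i=0: ✗ (lhs fails at k=0 before rhs at j=1)
  i=1: ✗ (lhs fails at k=1 before rhs at j=2)
  i=2: ✗ (lhs fails at k=2 before rhs at j=3)
  i=3: ✓ (rhs at j=4; lhs holds on [3,3])
  i=4: ✗ (lhs fails at k=4 before rhs at j=5)
  i=5: ✓ (rhs at j=6; lhs holds on [5,5])

3, 5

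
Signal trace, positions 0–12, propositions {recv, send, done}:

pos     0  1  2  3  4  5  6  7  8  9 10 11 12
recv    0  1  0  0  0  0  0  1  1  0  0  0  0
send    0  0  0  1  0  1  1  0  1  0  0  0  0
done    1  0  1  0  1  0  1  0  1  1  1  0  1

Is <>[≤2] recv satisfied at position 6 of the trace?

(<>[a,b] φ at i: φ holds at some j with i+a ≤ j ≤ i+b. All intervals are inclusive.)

Check recv at each j in [6,8]:
  j=6: false
  j=7: true
  j=8: true
Found at j=7 → formula holds.

Holds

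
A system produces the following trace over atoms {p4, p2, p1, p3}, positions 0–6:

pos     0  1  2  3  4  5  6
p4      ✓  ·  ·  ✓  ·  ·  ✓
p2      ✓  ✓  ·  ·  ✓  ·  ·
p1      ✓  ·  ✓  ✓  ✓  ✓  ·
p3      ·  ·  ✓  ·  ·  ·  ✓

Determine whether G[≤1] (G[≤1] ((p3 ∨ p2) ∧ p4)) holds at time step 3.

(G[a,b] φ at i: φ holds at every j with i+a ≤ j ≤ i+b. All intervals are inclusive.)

Check G[≤1] ((p3 ∨ p2) ∧ p4) at every j in [3,4]:
  j=3: fails at 3
  j=4: fails at 4
Fails at j=3 → formula fails.

False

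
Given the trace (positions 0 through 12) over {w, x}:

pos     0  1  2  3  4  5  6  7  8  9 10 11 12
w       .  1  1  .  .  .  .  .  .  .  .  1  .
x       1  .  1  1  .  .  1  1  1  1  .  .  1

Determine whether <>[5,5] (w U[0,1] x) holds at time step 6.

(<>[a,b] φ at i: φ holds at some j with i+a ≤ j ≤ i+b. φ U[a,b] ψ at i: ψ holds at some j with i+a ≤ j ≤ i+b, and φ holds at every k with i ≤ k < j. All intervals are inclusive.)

Check (w U[0,1] x) at each j in [11,11]:
  j=11: holds
Found at j=11 → formula holds.

True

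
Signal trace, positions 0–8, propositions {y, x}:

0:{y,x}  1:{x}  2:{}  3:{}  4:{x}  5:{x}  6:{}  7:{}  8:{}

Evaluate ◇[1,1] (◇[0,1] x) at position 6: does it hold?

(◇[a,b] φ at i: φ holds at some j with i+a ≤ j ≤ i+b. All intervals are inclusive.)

Check ◇[0,1] x at each j in [7,7]:
  j=7: fails (none in [7,8])
No position in the window satisfies it → formula fails.

Does not hold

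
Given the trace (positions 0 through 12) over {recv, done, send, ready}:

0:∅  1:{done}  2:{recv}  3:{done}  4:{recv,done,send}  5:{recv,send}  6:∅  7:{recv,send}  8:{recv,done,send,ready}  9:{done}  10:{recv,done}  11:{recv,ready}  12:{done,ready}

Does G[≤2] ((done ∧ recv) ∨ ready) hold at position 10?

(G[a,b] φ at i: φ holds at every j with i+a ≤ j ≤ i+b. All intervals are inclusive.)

Check ((done ∧ recv) ∨ ready) at every j in [10,12]:
  j=10: true
  j=11: true
  j=12: true
All positions satisfy it → formula holds.

True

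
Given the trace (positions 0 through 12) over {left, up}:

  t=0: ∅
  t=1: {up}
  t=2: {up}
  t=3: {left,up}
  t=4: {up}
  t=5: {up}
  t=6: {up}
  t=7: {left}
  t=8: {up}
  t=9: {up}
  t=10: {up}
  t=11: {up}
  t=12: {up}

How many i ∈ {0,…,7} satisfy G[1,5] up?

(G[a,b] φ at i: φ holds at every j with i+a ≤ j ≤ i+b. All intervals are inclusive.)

Evaluate at each i in [0,7]:
  i=0: ✓ (all of [1,5])
  i=1: ✓ (all of [2,6])
  i=2: ✗ (fails at j=7)
  i=3: ✗ (fails at j=7)
  i=4: ✗ (fails at j=7)
  i=5: ✗ (fails at j=7)
  i=6: ✗ (fails at j=7)
  i=7: ✓ (all of [8,12])
Positions where it holds: {0, 1, 7} → 3.

3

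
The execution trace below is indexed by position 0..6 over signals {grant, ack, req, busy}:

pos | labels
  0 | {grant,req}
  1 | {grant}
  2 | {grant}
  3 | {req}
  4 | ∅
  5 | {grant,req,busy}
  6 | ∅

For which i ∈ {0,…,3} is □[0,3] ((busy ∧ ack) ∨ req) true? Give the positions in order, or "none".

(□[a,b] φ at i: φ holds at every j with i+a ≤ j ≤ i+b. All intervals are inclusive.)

Evaluate at each i in [0,3]:
  i=0: ✗ (fails at j=1)
  i=1: ✗ (fails at j=1)
  i=2: ✗ (fails at j=2)
  i=3: ✗ (fails at j=4)

none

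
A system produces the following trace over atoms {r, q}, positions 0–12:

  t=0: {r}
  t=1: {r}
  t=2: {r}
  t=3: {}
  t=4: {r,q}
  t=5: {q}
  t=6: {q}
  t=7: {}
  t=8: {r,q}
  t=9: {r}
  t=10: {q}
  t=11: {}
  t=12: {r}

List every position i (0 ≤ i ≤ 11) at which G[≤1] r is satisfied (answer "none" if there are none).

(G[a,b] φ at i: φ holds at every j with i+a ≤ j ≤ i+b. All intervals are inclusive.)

Evaluate at each i in [0,11]:
  i=0: ✓ (all of [0,1])
  i=1: ✓ (all of [1,2])
  i=2: ✗ (fails at j=3)
  i=3: ✗ (fails at j=3)
  i=4: ✗ (fails at j=5)
  i=5: ✗ (fails at j=5)
  i=6: ✗ (fails at j=6)
  i=7: ✗ (fails at j=7)
  i=8: ✓ (all of [8,9])
  i=9: ✗ (fails at j=10)
  i=10: ✗ (fails at j=10)
  i=11: ✗ (fails at j=11)

0, 1, 8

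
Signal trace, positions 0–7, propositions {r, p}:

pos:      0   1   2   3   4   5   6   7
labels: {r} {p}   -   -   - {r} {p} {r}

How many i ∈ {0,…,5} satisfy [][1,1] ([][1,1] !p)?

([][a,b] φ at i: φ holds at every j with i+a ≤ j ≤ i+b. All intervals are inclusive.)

5

Evaluate at each i in [0,5]:
  i=0: ✓ (all of [1,1])
  i=1: ✓ (all of [2,2])
  i=2: ✓ (all of [3,3])
  i=3: ✓ (all of [4,4])
  i=4: ✗ (fails at j=5)
  i=5: ✓ (all of [6,6])
Positions where it holds: {0, 1, 2, 3, 5} → 5.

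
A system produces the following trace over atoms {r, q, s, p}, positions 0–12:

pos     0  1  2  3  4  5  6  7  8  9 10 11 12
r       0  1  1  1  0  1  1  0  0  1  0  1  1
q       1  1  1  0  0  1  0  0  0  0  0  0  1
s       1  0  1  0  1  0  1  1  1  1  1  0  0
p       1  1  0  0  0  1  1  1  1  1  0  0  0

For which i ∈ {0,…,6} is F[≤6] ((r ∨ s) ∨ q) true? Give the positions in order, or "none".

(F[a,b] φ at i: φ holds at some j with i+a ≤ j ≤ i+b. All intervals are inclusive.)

0, 1, 2, 3, 4, 5, 6

Evaluate at each i in [0,6]:
  i=0: ✓ (witness j=0)
  i=1: ✓ (witness j=1)
  i=2: ✓ (witness j=2)
  i=3: ✓ (witness j=3)
  i=4: ✓ (witness j=4)
  i=5: ✓ (witness j=5)
  i=6: ✓ (witness j=6)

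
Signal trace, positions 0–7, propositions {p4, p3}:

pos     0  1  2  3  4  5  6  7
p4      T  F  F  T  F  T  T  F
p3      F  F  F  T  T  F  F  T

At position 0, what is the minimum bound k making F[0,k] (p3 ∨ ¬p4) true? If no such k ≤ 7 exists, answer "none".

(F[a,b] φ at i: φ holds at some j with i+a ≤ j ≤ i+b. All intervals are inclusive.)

Scan j = 0,1,… for (p3 ∨ ¬p4):
  j=0: fails
  j=1: holds
First hit at j=1, so smallest k = 1-0 = 1.

1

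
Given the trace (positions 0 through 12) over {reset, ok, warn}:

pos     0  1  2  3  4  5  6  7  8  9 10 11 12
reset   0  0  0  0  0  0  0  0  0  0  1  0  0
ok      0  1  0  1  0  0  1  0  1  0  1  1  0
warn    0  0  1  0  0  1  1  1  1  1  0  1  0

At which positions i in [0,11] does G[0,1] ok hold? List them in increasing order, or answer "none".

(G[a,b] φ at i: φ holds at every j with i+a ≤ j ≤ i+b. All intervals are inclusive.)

10

Evaluate at each i in [0,11]:
  i=0: ✗ (fails at j=0)
  i=1: ✗ (fails at j=2)
  i=2: ✗ (fails at j=2)
  i=3: ✗ (fails at j=4)
  i=4: ✗ (fails at j=4)
  i=5: ✗ (fails at j=5)
  i=6: ✗ (fails at j=7)
  i=7: ✗ (fails at j=7)
  i=8: ✗ (fails at j=9)
  i=9: ✗ (fails at j=9)
  i=10: ✓ (all of [10,11])
  i=11: ✗ (fails at j=12)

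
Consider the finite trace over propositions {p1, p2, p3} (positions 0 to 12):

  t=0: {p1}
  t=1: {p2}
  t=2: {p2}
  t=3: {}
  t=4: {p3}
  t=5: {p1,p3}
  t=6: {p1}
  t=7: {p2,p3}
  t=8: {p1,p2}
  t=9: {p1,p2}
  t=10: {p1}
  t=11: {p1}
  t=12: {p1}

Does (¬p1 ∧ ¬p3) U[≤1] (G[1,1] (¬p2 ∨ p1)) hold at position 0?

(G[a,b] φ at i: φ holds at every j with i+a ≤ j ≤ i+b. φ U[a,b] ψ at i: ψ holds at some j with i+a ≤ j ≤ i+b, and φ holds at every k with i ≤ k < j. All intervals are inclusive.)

Does not hold

Need some j in [0,1] with G[1,1] (¬p2 ∨ p1), and (¬p1 ∧ ¬p3) at every k in [0,j-1].
  j=0: G[1,1] (¬p2 ∨ p1) — fails at 1.
  j=1: G[1,1] (¬p2 ∨ p1) — fails at 2.
No j in the window works → until fails.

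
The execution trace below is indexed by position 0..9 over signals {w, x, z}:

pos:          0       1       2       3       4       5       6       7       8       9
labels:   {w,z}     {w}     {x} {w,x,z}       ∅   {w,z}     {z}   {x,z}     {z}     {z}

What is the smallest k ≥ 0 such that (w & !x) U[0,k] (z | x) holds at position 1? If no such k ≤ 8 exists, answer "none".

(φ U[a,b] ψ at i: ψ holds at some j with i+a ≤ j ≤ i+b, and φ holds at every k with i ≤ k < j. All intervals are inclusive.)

1

Need earliest j ≥ 1 with (z | x), and (w & !x) at every k in [1,j-1].
  j=1: rhs fails.
  j=2: rhs holds; lhs holds on [1,1]. k = 1.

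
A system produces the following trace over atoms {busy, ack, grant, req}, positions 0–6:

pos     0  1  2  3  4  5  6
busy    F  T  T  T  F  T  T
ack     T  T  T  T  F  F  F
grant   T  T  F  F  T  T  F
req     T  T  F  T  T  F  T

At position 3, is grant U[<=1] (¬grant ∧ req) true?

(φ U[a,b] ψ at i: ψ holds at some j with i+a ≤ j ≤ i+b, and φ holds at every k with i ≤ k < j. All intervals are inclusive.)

Need some j in [3,4] with (¬grant ∧ req), and grant at every k in [3,j-1].
  j=3: (¬grant ∧ req) holds; no prefix to check → satisfied.

True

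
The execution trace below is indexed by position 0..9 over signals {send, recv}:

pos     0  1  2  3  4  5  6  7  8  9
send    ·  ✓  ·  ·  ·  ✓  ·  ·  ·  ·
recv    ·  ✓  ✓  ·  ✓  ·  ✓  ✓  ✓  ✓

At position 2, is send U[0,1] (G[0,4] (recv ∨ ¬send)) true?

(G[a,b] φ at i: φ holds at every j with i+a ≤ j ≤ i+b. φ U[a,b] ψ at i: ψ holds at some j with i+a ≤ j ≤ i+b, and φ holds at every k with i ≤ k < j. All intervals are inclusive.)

Need some j in [2,3] with G[0,4] (recv ∨ ¬send), and send at every k in [2,j-1].
  j=2: G[0,4] (recv ∨ ¬send) — fails at 5.
  j=3: G[0,4] (recv ∨ ¬send) — fails at 5.
No j in the window works → until fails.

No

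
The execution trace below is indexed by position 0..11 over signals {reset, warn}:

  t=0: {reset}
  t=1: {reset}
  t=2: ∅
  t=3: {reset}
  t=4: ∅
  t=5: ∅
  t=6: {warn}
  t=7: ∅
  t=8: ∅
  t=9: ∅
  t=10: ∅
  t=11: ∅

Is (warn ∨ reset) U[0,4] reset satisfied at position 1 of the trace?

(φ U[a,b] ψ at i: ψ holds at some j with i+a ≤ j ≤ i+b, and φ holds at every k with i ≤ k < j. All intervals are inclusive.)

Need some j in [1,5] with reset, and (warn ∨ reset) at every k in [1,j-1].
  j=1: reset holds; no prefix to check → satisfied.

Holds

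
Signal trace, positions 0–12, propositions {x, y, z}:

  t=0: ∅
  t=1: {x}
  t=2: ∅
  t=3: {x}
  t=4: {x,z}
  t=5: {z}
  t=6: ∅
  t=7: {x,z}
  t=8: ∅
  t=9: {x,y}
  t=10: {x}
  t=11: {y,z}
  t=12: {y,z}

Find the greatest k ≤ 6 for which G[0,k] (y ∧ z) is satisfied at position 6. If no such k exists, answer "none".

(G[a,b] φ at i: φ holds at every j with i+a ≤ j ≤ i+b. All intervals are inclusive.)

none

(y ∧ z) must hold from j=6 onward; find where it first fails.
  j=6: fails → no k works.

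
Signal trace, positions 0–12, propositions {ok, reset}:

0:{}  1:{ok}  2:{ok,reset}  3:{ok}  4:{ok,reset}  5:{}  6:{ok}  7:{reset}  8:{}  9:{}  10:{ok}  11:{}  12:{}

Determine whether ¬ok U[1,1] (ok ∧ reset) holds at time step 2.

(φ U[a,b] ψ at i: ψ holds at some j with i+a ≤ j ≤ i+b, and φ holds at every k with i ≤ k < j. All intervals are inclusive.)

Need some j in [3,3] with (ok ∧ reset), and ¬ok at every k in [2,j-1].
  j=3: (ok ∧ reset) false.
No j in the window works → until fails.

No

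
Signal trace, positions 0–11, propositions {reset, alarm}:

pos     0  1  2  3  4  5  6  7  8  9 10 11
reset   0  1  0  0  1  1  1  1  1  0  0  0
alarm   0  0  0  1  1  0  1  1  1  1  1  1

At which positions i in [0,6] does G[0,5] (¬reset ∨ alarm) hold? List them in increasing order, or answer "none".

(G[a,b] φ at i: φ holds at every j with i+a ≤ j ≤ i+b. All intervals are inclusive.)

6

Evaluate at each i in [0,6]:
  i=0: ✗ (fails at j=1)
  i=1: ✗ (fails at j=1)
  i=2: ✗ (fails at j=5)
  i=3: ✗ (fails at j=5)
  i=4: ✗ (fails at j=5)
  i=5: ✗ (fails at j=5)
  i=6: ✓ (all of [6,11])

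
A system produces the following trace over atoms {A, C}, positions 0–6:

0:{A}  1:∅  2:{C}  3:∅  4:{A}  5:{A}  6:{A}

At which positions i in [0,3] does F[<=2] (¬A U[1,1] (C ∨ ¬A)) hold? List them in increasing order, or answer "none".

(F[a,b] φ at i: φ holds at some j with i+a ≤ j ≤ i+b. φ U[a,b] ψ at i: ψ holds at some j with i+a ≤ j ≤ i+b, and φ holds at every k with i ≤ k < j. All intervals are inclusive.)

Evaluate at each i in [0,3]:
  i=0: ✓ (witness j=1)
  i=1: ✓ (witness j=1)
  i=2: ✓ (witness j=2)
  i=3: ✗ (none in [3,5])

0, 1, 2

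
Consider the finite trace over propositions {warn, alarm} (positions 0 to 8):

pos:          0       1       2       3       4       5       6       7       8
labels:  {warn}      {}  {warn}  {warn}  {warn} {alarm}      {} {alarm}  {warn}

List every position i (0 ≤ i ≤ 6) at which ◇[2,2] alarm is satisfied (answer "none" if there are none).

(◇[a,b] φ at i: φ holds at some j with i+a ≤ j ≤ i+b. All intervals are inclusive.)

3, 5

Evaluate at each i in [0,6]:
  i=0: ✗ (none in [2,2])
  i=1: ✗ (none in [3,3])
  i=2: ✗ (none in [4,4])
  i=3: ✓ (witness j=5)
  i=4: ✗ (none in [6,6])
  i=5: ✓ (witness j=7)
  i=6: ✗ (none in [8,8])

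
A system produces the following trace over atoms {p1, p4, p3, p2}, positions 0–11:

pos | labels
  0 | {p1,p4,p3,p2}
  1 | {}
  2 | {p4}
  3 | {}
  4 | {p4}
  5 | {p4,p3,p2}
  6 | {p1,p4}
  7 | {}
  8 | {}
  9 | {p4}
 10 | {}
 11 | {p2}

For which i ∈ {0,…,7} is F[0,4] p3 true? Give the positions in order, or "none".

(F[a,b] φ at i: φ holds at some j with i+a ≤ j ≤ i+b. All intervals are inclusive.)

0, 1, 2, 3, 4, 5

Evaluate at each i in [0,7]:
  i=0: ✓ (witness j=0)
  i=1: ✓ (witness j=5)
  i=2: ✓ (witness j=5)
  i=3: ✓ (witness j=5)
  i=4: ✓ (witness j=5)
  i=5: ✓ (witness j=5)
  i=6: ✗ (none in [6,10])
  i=7: ✗ (none in [7,11])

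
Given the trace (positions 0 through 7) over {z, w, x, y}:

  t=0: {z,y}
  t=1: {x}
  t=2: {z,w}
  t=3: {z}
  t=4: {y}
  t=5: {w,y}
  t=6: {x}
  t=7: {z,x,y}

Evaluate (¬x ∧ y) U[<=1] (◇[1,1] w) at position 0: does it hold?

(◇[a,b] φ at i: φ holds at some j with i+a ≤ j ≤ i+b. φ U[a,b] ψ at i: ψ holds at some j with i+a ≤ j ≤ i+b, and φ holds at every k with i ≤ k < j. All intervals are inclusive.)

Need some j in [0,1] with ◇[1,1] w, and (¬x ∧ y) at every k in [0,j-1].
  j=0: ◇[1,1] w — fails (none in [1,1]).
  j=1: ◇[1,1] w holds; (¬x ∧ y) holds at every k in [0,0] → satisfied.

Holds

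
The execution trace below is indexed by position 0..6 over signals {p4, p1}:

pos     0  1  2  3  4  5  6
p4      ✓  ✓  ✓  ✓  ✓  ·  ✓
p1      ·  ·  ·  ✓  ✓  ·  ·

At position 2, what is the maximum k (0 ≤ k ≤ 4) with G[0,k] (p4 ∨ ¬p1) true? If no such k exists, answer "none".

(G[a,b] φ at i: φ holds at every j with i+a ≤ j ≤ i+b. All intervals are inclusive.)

(p4 ∨ ¬p1) must hold from j=2 onward; find where it first fails.
  j=2: holds
  j=3: holds
  j=4: holds
  j=5: holds
  j=6: holds
Holds through j=6; largest k = 4.

4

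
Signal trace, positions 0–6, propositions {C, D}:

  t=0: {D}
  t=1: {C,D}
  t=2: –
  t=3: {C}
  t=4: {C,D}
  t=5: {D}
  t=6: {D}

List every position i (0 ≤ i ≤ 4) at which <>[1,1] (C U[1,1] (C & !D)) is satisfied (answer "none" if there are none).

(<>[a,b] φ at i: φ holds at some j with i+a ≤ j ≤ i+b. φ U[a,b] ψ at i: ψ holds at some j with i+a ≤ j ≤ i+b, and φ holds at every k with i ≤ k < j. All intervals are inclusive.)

Evaluate at each i in [0,4]:
  i=0: ✗ (none in [1,1])
  i=1: ✗ (none in [2,2])
  i=2: ✗ (none in [3,3])
  i=3: ✗ (none in [4,4])
  i=4: ✗ (none in [5,5])

none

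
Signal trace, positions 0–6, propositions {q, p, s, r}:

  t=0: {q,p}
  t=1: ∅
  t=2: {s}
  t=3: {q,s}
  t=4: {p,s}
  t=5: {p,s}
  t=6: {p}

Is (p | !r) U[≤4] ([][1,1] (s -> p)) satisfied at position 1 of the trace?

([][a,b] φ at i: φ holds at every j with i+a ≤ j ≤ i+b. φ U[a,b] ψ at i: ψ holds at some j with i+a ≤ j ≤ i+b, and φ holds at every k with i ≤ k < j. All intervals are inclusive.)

Yes

Need some j in [1,5] with [][1,1] (s -> p), and (p | !r) at every k in [1,j-1].
  j=1: [][1,1] (s -> p) — fails at 2.
  j=2: [][1,1] (s -> p) — fails at 3.
  j=3: [][1,1] (s -> p) holds; (p | !r) holds at every k in [1,2] → satisfied.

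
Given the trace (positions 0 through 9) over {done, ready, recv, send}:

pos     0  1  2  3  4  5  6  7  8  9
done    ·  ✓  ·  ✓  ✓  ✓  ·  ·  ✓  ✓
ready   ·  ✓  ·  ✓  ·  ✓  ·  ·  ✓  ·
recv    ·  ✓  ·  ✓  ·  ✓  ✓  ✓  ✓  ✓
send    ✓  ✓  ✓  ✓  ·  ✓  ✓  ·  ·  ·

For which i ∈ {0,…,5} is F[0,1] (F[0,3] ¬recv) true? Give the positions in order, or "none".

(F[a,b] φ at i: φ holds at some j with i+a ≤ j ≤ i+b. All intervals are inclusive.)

Evaluate at each i in [0,5]:
  i=0: ✓ (witness j=0)
  i=1: ✓ (witness j=1)
  i=2: ✓ (witness j=2)
  i=3: ✓ (witness j=3)
  i=4: ✓ (witness j=4)
  i=5: ✗ (none in [5,6])

0, 1, 2, 3, 4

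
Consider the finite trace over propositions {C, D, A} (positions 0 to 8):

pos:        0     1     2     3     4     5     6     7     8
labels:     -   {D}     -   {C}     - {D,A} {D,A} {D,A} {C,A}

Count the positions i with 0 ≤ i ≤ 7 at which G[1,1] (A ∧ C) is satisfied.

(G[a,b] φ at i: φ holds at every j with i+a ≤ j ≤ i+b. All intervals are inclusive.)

1

Evaluate at each i in [0,7]:
  i=0: ✗ (fails at j=1)
  i=1: ✗ (fails at j=2)
  i=2: ✗ (fails at j=3)
  i=3: ✗ (fails at j=4)
  i=4: ✗ (fails at j=5)
  i=5: ✗ (fails at j=6)
  i=6: ✗ (fails at j=7)
  i=7: ✓ (all of [8,8])
Positions where it holds: {7} → 1.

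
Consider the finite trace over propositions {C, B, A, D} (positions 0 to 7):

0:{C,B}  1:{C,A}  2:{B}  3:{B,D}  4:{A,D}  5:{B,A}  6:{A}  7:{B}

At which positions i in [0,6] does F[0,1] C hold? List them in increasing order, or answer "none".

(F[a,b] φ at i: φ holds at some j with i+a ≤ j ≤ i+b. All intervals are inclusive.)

Evaluate at each i in [0,6]:
  i=0: ✓ (witness j=0)
  i=1: ✓ (witness j=1)
  i=2: ✗ (none in [2,3])
  i=3: ✗ (none in [3,4])
  i=4: ✗ (none in [4,5])
  i=5: ✗ (none in [5,6])
  i=6: ✗ (none in [6,7])

0, 1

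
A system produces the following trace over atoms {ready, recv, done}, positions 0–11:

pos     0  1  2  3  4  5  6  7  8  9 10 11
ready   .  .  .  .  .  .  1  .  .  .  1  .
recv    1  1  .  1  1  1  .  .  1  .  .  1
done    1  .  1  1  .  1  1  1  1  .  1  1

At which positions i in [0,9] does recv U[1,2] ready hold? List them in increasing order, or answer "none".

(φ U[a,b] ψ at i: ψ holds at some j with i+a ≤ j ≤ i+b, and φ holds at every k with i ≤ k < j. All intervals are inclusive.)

Evaluate at each i in [0,9]:
  i=0: ✗ (no rhs in [1,2])
  i=1: ✗ (no rhs in [2,3])
  i=2: ✗ (no rhs in [3,4])
  i=3: ✗ (no rhs in [4,5])
  i=4: ✓ (rhs at j=6; lhs holds on [4,5])
  i=5: ✓ (rhs at j=6; lhs holds on [5,5])
  i=6: ✗ (no rhs in [7,8])
  i=7: ✗ (no rhs in [8,9])
  i=8: ✗ (lhs fails at k=9 before rhs at j=10)
  i=9: ✗ (lhs fails at k=9 before rhs at j=10)

4, 5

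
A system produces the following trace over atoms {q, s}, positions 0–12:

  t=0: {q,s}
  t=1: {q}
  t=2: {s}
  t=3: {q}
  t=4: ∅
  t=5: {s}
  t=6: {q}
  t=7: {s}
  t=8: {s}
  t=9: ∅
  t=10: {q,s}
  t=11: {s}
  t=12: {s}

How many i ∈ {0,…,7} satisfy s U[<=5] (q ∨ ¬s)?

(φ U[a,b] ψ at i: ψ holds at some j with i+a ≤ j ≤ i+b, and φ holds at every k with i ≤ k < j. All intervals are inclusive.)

Evaluate at each i in [0,7]:
  i=0: ✓ (rhs at j=0)
  i=1: ✓ (rhs at j=1)
  i=2: ✓ (rhs at j=3; lhs holds on [2,2])
  i=3: ✓ (rhs at j=3)
  i=4: ✓ (rhs at j=4)
  i=5: ✓ (rhs at j=6; lhs holds on [5,5])
  i=6: ✓ (rhs at j=6)
  i=7: ✓ (rhs at j=9; lhs holds on [7,8])
Positions where it holds: {0, 1, 2, 3, 4, 5, 6, 7} → 8.

8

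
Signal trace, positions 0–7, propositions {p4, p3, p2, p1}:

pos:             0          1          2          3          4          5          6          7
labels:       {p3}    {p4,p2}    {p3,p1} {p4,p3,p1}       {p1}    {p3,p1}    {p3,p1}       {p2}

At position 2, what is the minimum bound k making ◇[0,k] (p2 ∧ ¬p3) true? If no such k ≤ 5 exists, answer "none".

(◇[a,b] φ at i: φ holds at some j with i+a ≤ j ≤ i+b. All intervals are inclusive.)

5

Scan j = 2,3,… for (p2 ∧ ¬p3):
  j=2: fails
  j=3: fails
  j=4: fails
  j=5: fails
  j=6: fails
  j=7: holds
First hit at j=7, so smallest k = 7-2 = 5.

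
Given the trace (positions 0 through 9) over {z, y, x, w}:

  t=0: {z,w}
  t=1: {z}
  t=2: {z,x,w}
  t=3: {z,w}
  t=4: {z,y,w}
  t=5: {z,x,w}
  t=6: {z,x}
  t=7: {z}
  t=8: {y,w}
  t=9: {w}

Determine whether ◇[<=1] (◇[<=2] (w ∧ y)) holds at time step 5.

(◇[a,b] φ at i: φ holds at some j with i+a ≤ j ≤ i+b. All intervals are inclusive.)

Check ◇[<=2] (w ∧ y) at each j in [5,6]:
  j=5: fails (none in [5,7])
  j=6: holds (witness at 8)
Found at j=6 → formula holds.

Holds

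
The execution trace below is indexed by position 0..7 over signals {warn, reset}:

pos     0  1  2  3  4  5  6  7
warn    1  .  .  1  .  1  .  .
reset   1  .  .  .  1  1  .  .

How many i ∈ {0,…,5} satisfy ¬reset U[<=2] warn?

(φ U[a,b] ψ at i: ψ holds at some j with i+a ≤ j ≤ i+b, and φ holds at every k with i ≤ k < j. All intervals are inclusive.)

5

Evaluate at each i in [0,5]:
  i=0: ✓ (rhs at j=0)
  i=1: ✓ (rhs at j=3; lhs holds on [1,2])
  i=2: ✓ (rhs at j=3; lhs holds on [2,2])
  i=3: ✓ (rhs at j=3)
  i=4: ✗ (lhs fails at k=4 before rhs at j=5)
  i=5: ✓ (rhs at j=5)
Positions where it holds: {0, 1, 2, 3, 5} → 5.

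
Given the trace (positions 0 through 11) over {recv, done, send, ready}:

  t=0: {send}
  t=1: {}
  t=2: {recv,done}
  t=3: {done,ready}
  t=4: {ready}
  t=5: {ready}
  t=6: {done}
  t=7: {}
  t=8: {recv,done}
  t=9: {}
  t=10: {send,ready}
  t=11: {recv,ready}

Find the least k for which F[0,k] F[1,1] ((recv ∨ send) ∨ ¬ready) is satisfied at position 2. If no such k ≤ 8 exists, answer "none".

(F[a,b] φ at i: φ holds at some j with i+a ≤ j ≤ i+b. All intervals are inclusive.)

3

Scan j = 2,3,… for F[1,1] ((recv ∨ send) ∨ ¬ready):
  j=2: fails
  j=3: fails
  j=4: fails
  j=5: holds
First hit at j=5, so smallest k = 5-2 = 3.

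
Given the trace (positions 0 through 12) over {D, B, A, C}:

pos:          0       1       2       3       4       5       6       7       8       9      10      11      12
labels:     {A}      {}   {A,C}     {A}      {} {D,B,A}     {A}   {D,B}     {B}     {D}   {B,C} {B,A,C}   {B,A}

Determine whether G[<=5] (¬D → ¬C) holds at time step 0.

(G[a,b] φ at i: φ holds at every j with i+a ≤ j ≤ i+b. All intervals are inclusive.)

Check (¬D → ¬C) at every j in [0,5]:
  j=0: antecedent true; consequent true → ✓
  j=1: antecedent true; consequent true → ✓
  j=2: antecedent true; consequent false → ✗
  j=3: antecedent true; consequent true → ✓
  j=4: antecedent true; consequent true → ✓
  j=5: antecedent false → ✓
Fails at j=2 → formula fails.

No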